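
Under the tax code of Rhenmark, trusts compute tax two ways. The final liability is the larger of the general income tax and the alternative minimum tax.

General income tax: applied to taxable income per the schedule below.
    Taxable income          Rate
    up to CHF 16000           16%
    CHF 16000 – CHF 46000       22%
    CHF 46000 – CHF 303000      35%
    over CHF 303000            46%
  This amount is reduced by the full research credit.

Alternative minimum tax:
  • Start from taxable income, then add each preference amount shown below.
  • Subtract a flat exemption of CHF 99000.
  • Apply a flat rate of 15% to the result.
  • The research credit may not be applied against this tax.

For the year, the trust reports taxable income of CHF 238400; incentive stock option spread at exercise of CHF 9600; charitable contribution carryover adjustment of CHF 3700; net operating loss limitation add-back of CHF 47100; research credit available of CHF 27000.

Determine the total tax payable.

General income tax:
  CHF 16000 × 16% = CHF 2560
  CHF 30000 × 22% = CHF 6600
  CHF 192400 × 35% = CHF 67340
  → CHF 76500
  Less research credit CHF 27000 → CHF 49500

Alternative minimum tax:
  Adjusted income: CHF 238400 + CHF 9600 + CHF 3700 + CHF 47100 = CHF 298800
  Less exemption CHF 99000 → base CHF 199800
  CHF 199800 × 15% = CHF 29970

CHF 49500 > CHF 29970, so the general income tax governs.

CHF 49500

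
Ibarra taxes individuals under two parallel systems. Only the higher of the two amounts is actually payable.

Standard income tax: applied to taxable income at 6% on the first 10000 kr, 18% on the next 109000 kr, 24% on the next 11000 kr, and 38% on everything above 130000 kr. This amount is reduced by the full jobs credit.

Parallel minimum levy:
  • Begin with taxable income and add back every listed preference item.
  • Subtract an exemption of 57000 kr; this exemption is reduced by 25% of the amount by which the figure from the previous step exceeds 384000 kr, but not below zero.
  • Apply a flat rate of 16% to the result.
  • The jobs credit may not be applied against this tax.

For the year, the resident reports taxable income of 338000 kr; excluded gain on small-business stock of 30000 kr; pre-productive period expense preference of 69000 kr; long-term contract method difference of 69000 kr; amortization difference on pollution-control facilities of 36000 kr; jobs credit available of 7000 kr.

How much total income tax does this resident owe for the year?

Standard income tax:
  10000 kr × 6% = 600 kr
  109000 kr × 18% = 19620 kr
  11000 kr × 24% = 2640 kr
  208000 kr × 38% = 79040 kr
  → 101900 kr
  Less jobs credit 7000 kr → 94900 kr

Parallel minimum levy:
  Adjusted income: 338000 kr + 30000 kr + 69000 kr + 69000 kr + 36000 kr = 542000 kr
  Exemption: 57000 kr − 25% × (542000 kr − 384000 kr) = 57000 kr − 39500 kr = 17500 kr
  Base: 542000 kr − 17500 kr = 524500 kr
  524500 kr × 16% = 83920 kr

94900 kr > 83920 kr, so the standard income tax governs.

94900 kr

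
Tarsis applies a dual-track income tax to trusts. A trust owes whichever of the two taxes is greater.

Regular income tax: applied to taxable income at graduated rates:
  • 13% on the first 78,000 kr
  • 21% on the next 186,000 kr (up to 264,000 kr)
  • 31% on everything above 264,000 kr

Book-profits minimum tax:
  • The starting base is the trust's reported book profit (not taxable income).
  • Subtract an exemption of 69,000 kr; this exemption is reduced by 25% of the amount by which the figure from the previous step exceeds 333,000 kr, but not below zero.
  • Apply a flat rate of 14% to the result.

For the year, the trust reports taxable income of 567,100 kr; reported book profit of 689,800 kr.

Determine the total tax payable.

143,161 kr

Regular income tax:
  78,000 kr × 13% = 10,140 kr
  186,000 kr × 21% = 39,060 kr
  303,100 kr × 31% = 93,961 kr
  → 143,161 kr

Book-profits minimum tax:
  Base (reported book profit): 689,800 kr
  Exemption: 25% × (689,800 kr − 333,000 kr) = 89,200 kr ≥ 69,000 kr, so the exemption is fully phased out
  Base: 689,800 kr − 0 kr = 689,800 kr
  689,800 kr × 14% = 96,572 kr

143,161 kr > 96,572 kr, so the regular income tax governs.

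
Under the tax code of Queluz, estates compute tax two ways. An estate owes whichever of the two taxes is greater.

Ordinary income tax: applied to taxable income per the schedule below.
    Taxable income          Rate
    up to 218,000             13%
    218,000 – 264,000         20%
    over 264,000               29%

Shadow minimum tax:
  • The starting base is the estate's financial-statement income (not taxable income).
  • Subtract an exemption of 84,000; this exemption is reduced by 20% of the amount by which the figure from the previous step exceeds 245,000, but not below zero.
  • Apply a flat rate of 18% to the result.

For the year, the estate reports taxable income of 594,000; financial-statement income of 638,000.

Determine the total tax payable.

133,240

Ordinary income tax:
  218,000 × 13% = 28,340
  46,000 × 20% = 9,200
  330,000 × 29% = 95,700
  → 133,240

Shadow minimum tax:
  Base (financial-statement income): 638,000
  Exemption: 84,000 − 20% × (638,000 − 245,000) = 84,000 − 78,600 = 5,400
  Base: 638,000 − 5,400 = 632,600
  632,600 × 18% = 113,868

133,240 > 113,868, so the ordinary income tax governs.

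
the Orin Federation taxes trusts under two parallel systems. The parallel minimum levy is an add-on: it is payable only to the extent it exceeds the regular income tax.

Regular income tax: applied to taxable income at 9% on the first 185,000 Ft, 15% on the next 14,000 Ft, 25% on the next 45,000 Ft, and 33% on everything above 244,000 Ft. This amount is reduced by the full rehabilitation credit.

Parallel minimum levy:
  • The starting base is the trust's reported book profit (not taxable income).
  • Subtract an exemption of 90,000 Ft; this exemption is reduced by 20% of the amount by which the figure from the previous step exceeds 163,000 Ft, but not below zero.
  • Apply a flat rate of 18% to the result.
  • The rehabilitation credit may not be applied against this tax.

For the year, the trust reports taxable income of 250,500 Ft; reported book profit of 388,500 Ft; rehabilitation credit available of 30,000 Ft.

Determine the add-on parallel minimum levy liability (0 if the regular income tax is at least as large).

Parallel minimum levy:
  Base (reported book profit): 388,500 Ft
  Exemption: 90,000 Ft − 20% × (388,500 Ft − 163,000 Ft) = 90,000 Ft − 45,100 Ft = 44,900 Ft
  Base: 388,500 Ft − 44,900 Ft = 343,600 Ft
  343,600 Ft × 18% = 61,848 Ft

Regular income tax:
  185,000 Ft × 9% = 16,650 Ft
  14,000 Ft × 15% = 2,100 Ft
  45,000 Ft × 25% = 11,250 Ft
  6,500 Ft × 33% = 2,145 Ft
  → 32,145 Ft
  Less rehabilitation credit 30,000 Ft → 2,145 Ft

Excess of parallel minimum levy over regular income tax: 61,848 Ft − 2,145 Ft = 59,703 Ft.

59,703 Ft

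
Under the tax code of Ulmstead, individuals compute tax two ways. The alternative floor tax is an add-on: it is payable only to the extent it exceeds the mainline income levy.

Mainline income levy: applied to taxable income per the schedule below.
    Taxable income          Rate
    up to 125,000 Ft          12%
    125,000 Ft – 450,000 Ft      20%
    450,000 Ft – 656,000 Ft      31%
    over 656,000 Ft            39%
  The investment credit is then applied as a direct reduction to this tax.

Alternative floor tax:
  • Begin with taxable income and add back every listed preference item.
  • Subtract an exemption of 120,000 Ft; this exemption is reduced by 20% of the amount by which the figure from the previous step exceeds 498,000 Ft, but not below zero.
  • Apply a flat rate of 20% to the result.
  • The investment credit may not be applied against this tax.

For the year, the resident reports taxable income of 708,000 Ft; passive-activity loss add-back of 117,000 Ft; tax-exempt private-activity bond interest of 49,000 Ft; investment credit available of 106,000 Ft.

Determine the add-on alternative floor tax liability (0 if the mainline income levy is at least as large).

107,700 Ft

Mainline income levy:
  125,000 Ft × 12% = 15,000 Ft
  325,000 Ft × 20% = 65,000 Ft
  206,000 Ft × 31% = 63,860 Ft
  52,000 Ft × 39% = 20,280 Ft
  → 164,140 Ft
  Less investment credit 106,000 Ft → 58,140 Ft

Alternative floor tax:
  Adjusted income: 708,000 Ft + 117,000 Ft + 49,000 Ft = 874,000 Ft
  Exemption: 120,000 Ft − 20% × (874,000 Ft − 498,000 Ft) = 120,000 Ft − 75,200 Ft = 44,800 Ft
  Base: 874,000 Ft − 44,800 Ft = 829,200 Ft
  829,200 Ft × 20% = 165,840 Ft

Excess of alternative floor tax over mainline income levy: 165,840 Ft − 58,140 Ft = 107,700 Ft.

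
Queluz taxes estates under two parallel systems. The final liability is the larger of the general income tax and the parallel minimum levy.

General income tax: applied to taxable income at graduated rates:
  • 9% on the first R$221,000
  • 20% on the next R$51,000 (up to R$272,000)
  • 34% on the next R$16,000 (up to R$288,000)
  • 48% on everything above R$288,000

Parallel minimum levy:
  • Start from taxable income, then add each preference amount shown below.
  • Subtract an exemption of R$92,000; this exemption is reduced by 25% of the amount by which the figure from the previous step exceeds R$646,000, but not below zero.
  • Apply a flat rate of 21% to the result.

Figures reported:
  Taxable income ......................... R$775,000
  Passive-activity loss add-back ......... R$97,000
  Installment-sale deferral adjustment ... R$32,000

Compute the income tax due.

General income tax:
  R$221,000 × 9% = R$19,890
  R$51,000 × 20% = R$10,200
  R$16,000 × 34% = R$5,440
  R$487,000 × 48% = R$233,760
  → R$269,290

Parallel minimum levy:
  Adjusted income: R$775,000 + R$97,000 + R$32,000 = R$904,000
  Exemption: R$92,000 − 25% × (R$904,000 − R$646,000) = R$92,000 − R$64,500 = R$27,500
  Base: R$904,000 − R$27,500 = R$876,500
  R$876,500 × 21% = R$184,065

R$269,290 > R$184,065, so the general income tax governs.

R$269,290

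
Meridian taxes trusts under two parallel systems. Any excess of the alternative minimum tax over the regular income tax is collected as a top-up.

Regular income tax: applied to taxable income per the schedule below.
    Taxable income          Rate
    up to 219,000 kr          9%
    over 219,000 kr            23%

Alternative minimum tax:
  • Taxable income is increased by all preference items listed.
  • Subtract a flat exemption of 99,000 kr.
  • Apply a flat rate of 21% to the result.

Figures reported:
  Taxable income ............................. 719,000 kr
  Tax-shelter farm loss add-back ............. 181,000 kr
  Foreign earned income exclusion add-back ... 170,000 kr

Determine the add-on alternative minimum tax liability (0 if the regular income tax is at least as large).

Regular income tax:
  219,000 kr × 9% = 19,710 kr
  500,000 kr × 23% = 115,000 kr
  → 134,710 kr

Alternative minimum tax:
  Adjusted income: 719,000 kr + 181,000 kr + 170,000 kr = 1,070,000 kr
  Less exemption 99,000 kr → base 971,000 kr
  971,000 kr × 21% = 203,910 kr

Excess of alternative minimum tax over regular income tax: 203,910 kr − 134,710 kr = 69,200 kr.

69,200 kr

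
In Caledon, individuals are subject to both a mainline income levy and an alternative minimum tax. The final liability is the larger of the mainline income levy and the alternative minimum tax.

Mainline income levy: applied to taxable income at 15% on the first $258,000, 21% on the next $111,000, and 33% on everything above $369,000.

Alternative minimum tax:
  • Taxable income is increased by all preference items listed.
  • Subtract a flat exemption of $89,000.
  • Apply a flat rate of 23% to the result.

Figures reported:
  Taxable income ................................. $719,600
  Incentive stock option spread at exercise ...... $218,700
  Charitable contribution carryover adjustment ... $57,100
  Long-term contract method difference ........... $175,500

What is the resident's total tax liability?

Alternative minimum tax:
  Adjusted income: $719,600 + $218,700 + $57,100 + $175,500 = $1,170,900
  Less exemption $89,000 → base $1,081,900
  $1,081,900 × 23% = $248,837

Mainline income levy:
  $258,000 × 15% = $38,700
  $111,000 × 21% = $23,310
  $350,600 × 33% = $115,698
  → $177,708

$248,837 > $177,708, so the alternative minimum tax is the binding amount.

$248,837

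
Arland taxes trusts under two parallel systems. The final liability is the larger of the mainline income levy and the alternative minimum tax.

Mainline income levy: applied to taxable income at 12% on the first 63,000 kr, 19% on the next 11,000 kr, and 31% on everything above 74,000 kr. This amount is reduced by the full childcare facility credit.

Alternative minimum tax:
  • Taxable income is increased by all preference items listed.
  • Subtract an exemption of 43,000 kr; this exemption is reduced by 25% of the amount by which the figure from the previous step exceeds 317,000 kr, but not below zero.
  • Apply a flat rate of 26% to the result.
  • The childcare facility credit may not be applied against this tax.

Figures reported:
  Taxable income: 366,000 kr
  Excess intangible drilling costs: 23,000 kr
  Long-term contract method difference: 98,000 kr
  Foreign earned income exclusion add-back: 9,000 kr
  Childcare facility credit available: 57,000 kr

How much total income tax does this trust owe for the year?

Alternative minimum tax:
  Adjusted income: 366,000 kr + 23,000 kr + 98,000 kr + 9,000 kr = 496,000 kr
  Exemption: 25% × (496,000 kr − 317,000 kr) = 44,750 kr ≥ 43,000 kr, so the exemption is fully phased out
  Base: 496,000 kr − 0 kr = 496,000 kr
  496,000 kr × 26% = 128,960 kr

Mainline income levy:
  63,000 kr × 12% = 7,560 kr
  11,000 kr × 19% = 2,090 kr
  292,000 kr × 31% = 90,520 kr
  → 100,170 kr
  Less childcare facility credit 57,000 kr → 43,170 kr

128,960 kr > 43,170 kr, so the alternative minimum tax is the binding amount.

128,960 kr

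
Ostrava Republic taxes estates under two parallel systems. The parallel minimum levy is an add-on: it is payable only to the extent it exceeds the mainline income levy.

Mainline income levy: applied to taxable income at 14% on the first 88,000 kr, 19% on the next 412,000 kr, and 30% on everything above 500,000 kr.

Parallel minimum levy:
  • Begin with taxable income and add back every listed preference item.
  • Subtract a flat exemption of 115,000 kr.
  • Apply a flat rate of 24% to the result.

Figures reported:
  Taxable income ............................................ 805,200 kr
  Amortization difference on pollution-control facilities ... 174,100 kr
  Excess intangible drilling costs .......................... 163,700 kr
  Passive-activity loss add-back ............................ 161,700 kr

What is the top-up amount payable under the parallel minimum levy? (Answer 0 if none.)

Mainline income levy:
  88,000 kr × 14% = 12,320 kr
  412,000 kr × 19% = 78,280 kr
  305,200 kr × 30% = 91,560 kr
  → 182,160 kr

Parallel minimum levy:
  Adjusted income: 805,200 kr + 174,100 kr + 163,700 kr + 161,700 kr = 1,304,700 kr
  Less exemption 115,000 kr → base 1,189,700 kr
  1,189,700 kr × 24% = 285,528 kr

Excess of parallel minimum levy over mainline income levy: 285,528 kr − 182,160 kr = 103,368 kr.

103,368 kr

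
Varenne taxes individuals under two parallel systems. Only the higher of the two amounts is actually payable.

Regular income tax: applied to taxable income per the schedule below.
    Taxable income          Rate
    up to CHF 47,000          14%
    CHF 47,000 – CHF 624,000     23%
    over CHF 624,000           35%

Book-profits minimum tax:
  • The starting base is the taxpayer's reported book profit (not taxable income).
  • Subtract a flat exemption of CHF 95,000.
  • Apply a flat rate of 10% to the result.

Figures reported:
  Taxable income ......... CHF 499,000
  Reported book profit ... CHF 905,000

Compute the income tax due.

Book-profits minimum tax:
  Base (reported book profit): CHF 905,000
  Less exemption CHF 95,000 → base CHF 810,000
  CHF 810,000 × 10% = CHF 81,000

Regular income tax:
  CHF 47,000 × 14% = CHF 6,580
  CHF 452,000 × 23% = CHF 103,960
  → CHF 110,540

CHF 110,540 > CHF 81,000, so the regular income tax governs.

CHF 110,540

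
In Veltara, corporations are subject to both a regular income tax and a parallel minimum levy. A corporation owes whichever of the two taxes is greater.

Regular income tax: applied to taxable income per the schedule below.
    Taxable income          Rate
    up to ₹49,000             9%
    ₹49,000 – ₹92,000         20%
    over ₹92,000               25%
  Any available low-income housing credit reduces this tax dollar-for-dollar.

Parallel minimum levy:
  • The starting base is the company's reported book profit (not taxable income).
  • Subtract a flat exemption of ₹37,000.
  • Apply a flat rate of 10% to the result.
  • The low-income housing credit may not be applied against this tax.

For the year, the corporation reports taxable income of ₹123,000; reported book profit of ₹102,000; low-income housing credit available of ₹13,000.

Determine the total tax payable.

Parallel minimum levy:
  Base (reported book profit): ₹102,000
  Less exemption ₹37,000 → base ₹65,000
  ₹65,000 × 10% = ₹6,500

Regular income tax:
  ₹49,000 × 9% = ₹4,410
  ₹43,000 × 20% = ₹8,600
  ₹31,000 × 25% = ₹7,750
  → ₹20,760
  Less low-income housing credit ₹13,000 → ₹7,760

₹7,760 > ₹6,500, so the regular income tax governs.

₹7,760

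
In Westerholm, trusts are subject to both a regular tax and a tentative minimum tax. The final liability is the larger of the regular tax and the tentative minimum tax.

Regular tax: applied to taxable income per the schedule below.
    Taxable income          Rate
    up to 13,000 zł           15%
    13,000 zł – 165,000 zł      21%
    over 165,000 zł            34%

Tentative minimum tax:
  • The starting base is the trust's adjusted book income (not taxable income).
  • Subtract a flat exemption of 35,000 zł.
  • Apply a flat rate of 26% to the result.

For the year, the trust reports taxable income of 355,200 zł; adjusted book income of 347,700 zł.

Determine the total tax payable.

Regular tax:
  13,000 zł × 15% = 1,950 zł
  152,000 zł × 21% = 31,920 zł
  190,200 zł × 34% = 64,668 zł
  → 98,538 zł

Tentative minimum tax:
  Base (adjusted book income): 347,700 zł
  Less exemption 35,000 zł → base 312,700 zł
  312,700 zł × 26% = 81,302 zł

98,538 zł > 81,302 zł, so the regular tax governs.

98,538 zł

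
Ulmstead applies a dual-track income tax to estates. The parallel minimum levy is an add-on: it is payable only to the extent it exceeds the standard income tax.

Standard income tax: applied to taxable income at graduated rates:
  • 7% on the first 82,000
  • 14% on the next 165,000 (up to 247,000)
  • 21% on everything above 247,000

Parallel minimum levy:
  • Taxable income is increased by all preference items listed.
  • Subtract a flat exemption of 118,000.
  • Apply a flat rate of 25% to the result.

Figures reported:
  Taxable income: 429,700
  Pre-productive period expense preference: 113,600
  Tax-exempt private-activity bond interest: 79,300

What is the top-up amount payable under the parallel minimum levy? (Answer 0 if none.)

Parallel minimum levy:
  Adjusted income: 429,700 + 113,600 + 79,300 = 622,600
  Less exemption 118,000 → base 504,600
  504,600 × 25% = 126,150

Standard income tax:
  82,000 × 7% = 5,740
  165,000 × 14% = 23,100
  182,700 × 21% = 38,367
  → 67,207

Excess of parallel minimum levy over standard income tax: 126,150 − 67,207 = 58,943.

58,943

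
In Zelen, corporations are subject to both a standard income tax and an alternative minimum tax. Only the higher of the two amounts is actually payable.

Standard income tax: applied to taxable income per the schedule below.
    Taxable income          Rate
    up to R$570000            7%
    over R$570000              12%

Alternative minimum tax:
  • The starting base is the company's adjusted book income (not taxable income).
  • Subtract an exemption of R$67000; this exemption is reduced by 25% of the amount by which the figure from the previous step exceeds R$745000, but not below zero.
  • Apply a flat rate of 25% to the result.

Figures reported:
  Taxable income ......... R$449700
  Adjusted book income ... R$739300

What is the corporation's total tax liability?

Alternative minimum tax:
  Base (adjusted book income): R$739300
  Exemption: R$739300 ≤ R$745000, so full R$67000 applies
  Base: R$739300 − R$67000 = R$672300
  R$672300 × 25% = R$168075

Standard income tax:
  R$449700 × 7% = R$31479

R$168075 > R$31479, so the alternative minimum tax is the binding amount.

R$168075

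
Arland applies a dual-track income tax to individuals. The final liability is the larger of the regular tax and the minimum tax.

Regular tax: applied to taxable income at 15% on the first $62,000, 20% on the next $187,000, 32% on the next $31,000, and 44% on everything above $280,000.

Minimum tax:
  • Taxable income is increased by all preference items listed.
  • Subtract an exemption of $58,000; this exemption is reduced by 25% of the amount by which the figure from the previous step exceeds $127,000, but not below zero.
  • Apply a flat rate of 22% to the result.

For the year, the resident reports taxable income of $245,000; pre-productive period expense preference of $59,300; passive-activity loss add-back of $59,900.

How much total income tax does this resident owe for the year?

$80,124

Regular tax:
  $62,000 × 15% = $9,300
  $183,000 × 20% = $36,600
  → $45,900

Minimum tax:
  Adjusted income: $245,000 + $59,300 + $59,900 = $364,200
  Exemption: 25% × ($364,200 − $127,000) = $59,300 ≥ $58,000, so the exemption is fully phased out
  Base: $364,200 − $0 = $364,200
  $364,200 × 22% = $80,124

$80,124 > $45,900, so the minimum tax is the binding amount.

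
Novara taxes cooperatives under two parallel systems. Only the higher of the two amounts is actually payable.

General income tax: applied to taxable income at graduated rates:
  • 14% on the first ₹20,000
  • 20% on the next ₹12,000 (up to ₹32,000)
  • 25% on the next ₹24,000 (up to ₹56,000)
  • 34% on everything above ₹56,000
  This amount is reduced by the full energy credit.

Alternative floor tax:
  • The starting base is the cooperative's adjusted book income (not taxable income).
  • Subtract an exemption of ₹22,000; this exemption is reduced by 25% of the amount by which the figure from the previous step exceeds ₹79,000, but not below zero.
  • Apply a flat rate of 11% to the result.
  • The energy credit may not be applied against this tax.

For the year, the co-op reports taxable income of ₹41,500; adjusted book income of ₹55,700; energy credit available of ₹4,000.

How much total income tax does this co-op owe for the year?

General income tax:
  ₹20,000 × 14% = ₹2,800
  ₹12,000 × 20% = ₹2,400
  ₹9,500 × 25% = ₹2,375
  → ₹7,575
  Less energy credit ₹4,000 → ₹3,575

Alternative floor tax:
  Base (adjusted book income): ₹55,700
  Exemption: ₹55,700 ≤ ₹79,000, so full ₹22,000 applies
  Base: ₹55,700 − ₹22,000 = ₹33,700
  ₹33,700 × 11% = ₹3,707

₹3,707 > ₹3,575, so the alternative floor tax is the binding amount.

₹3,707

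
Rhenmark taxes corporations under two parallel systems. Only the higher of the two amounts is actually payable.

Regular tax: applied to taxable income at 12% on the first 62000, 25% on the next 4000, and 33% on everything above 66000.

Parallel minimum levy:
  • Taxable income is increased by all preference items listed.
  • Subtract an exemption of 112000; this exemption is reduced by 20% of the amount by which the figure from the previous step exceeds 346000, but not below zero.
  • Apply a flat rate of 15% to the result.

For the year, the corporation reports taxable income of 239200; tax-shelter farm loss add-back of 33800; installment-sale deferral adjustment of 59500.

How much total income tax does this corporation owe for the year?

Parallel minimum levy:
  Adjusted income: 239200 + 33800 + 59500 = 332500
  Exemption: 332500 ≤ 346000, so full 112000 applies
  Base: 332500 − 112000 = 220500
  220500 × 15% = 33075

Regular tax:
  62000 × 12% = 7440
  4000 × 25% = 1000
  173200 × 33% = 57156
  → 65596

65596 > 33075, so the regular tax governs.

65596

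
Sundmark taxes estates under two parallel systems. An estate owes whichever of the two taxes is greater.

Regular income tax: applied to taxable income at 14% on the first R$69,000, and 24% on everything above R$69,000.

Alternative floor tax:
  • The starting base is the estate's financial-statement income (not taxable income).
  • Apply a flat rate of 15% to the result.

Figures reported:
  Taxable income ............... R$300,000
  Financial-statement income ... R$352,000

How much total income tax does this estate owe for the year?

Alternative floor tax:
  Base (financial-statement income): R$352,000
  R$352,000 × 15% = R$52,800

Regular income tax:
  R$69,000 × 14% = R$9,660
  R$231,000 × 24% = R$55,440
  → R$65,100

R$65,100 > R$52,800, so the regular income tax governs.

R$65,100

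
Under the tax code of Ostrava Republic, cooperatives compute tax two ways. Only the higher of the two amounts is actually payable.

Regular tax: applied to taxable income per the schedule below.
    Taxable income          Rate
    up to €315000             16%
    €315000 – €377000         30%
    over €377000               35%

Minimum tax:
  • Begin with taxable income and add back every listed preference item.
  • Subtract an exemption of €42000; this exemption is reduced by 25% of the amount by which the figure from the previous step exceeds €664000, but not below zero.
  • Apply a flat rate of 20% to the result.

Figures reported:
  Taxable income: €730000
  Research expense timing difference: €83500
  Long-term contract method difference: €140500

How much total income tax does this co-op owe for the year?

€192550

Regular tax:
  €315000 × 16% = €50400
  €62000 × 30% = €18600
  €353000 × 35% = €123550
  → €192550

Minimum tax:
  Adjusted income: €730000 + €83500 + €140500 = €954000
  Exemption: 25% × (€954000 − €664000) = €72500 ≥ €42000, so the exemption is fully phased out
  Base: €954000 − €0 = €954000
  €954000 × 20% = €190800

€192550 > €190800, so the regular tax governs.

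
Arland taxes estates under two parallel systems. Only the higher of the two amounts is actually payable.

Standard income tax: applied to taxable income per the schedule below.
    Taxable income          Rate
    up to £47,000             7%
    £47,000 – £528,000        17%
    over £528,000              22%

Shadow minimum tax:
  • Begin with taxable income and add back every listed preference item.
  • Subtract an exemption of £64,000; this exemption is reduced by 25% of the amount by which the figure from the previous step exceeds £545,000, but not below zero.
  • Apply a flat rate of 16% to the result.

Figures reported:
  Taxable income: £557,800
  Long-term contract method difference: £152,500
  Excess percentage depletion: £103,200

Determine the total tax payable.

Standard income tax:
  £47,000 × 7% = £3,290
  £481,000 × 17% = £81,770
  £29,800 × 22% = £6,556
  → £91,616

Shadow minimum tax:
  Adjusted income: £557,800 + £152,500 + £103,200 = £813,500
  Exemption: 25% × (£813,500 − £545,000) = £67,125 ≥ £64,000, so the exemption is fully phased out
  Base: £813,500 − £0 = £813,500
  £813,500 × 16% = £130,160

£130,160 > £91,616, so the shadow minimum tax is the binding amount.

£130,160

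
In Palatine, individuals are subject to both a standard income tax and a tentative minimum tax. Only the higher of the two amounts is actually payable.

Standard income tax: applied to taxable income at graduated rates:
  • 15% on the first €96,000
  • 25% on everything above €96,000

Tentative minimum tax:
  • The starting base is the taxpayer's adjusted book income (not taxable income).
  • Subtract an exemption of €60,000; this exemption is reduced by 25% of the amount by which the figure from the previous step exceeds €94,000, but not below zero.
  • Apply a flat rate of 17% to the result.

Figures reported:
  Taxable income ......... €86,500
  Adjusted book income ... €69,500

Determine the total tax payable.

€12,975

Standard income tax:
  €86,500 × 15% = €12,975

Tentative minimum tax:
  Base (adjusted book income): €69,500
  Exemption: €69,500 ≤ €94,000, so full €60,000 applies
  Base: €69,500 − €60,000 = €9,500
  €9,500 × 17% = €1,615

€12,975 > €1,615, so the standard income tax governs.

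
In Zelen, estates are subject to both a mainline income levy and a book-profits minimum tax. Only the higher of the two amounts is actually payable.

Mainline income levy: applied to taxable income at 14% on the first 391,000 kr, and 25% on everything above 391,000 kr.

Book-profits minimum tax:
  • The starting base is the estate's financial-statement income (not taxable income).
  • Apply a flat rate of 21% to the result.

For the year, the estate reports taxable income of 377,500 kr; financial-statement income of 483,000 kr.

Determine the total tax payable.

Mainline income levy:
  377,500 kr × 14% = 52,850 kr

Book-profits minimum tax:
  Base (financial-statement income): 483,000 kr
  483,000 kr × 21% = 101,430 kr

101,430 kr > 52,850 kr, so the book-profits minimum tax is the binding amount.

101,430 kr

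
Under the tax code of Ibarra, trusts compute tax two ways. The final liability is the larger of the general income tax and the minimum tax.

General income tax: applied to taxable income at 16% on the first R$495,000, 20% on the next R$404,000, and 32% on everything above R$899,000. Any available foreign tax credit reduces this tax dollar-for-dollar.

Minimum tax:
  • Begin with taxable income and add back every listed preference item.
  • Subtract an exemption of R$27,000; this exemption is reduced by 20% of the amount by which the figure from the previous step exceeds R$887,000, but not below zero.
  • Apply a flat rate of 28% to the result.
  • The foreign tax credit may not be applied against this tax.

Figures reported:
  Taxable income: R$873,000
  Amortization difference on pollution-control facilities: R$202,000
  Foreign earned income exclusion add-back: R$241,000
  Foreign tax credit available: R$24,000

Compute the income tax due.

R$368,480

Minimum tax:
  Adjusted income: R$873,000 + R$202,000 + R$241,000 = R$1,316,000
  Exemption: 20% × (R$1,316,000 − R$887,000) = R$85,800 ≥ R$27,000, so the exemption is fully phased out
  Base: R$1,316,000 − R$0 = R$1,316,000
  R$1,316,000 × 28% = R$368,480

General income tax:
  R$495,000 × 16% = R$79,200
  R$378,000 × 20% = R$75,600
  → R$154,800
  Less foreign tax credit R$24,000 → R$130,800

R$368,480 > R$130,800, so the minimum tax is the binding amount.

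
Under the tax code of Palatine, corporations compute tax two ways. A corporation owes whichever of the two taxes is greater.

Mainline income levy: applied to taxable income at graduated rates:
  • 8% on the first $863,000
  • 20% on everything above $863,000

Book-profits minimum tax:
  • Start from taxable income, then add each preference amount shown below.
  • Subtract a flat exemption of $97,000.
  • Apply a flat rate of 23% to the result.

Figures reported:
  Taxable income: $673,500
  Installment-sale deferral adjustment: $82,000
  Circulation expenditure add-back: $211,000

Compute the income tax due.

Mainline income levy:
  $673,500 × 8% = $53,880

Book-profits minimum tax:
  Adjusted income: $673,500 + $82,000 + $211,000 = $966,500
  Less exemption $97,000 → base $869,500
  $869,500 × 23% = $199,985

$199,985 > $53,880, so the book-profits minimum tax is the binding amount.

$199,985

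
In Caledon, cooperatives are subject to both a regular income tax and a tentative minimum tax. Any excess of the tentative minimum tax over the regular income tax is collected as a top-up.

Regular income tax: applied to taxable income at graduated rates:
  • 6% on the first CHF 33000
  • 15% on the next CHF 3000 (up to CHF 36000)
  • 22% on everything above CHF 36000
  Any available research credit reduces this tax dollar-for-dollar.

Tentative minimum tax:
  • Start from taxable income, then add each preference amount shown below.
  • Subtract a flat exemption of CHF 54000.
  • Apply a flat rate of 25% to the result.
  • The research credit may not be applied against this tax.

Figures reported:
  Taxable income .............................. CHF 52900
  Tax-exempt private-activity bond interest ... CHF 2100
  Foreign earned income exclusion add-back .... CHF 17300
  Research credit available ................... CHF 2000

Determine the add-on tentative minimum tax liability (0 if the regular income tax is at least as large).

Tentative minimum tax:
  Adjusted income: CHF 52900 + CHF 2100 + CHF 17300 = CHF 72300
  Less exemption CHF 54000 → base CHF 18300
  CHF 18300 × 25% = CHF 4575

Regular income tax:
  CHF 33000 × 6% = CHF 1980
  CHF 3000 × 15% = CHF 450
  CHF 16900 × 22% = CHF 3718
  → CHF 6148
  Less research credit CHF 2000 → CHF 4148

Excess of tentative minimum tax over regular income tax: CHF 4575 − CHF 4148 = CHF 427.

CHF 427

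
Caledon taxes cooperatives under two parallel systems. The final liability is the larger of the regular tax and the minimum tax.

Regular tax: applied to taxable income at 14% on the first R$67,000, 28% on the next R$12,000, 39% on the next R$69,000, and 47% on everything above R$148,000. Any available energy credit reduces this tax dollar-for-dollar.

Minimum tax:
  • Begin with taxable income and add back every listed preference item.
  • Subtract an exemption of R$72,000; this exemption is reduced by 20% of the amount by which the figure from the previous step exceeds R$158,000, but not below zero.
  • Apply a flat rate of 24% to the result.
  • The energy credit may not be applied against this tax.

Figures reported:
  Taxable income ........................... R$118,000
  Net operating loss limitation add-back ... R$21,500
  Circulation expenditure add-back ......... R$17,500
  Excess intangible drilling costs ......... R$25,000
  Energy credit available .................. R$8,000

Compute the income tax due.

R$27,552

Minimum tax:
  Adjusted income: R$118,000 + R$21,500 + R$17,500 + R$25,000 = R$182,000
  Exemption: R$72,000 − 20% × (R$182,000 − R$158,000) = R$72,000 − R$4,800 = R$67,200
  Base: R$182,000 − R$67,200 = R$114,800
  R$114,800 × 24% = R$27,552

Regular tax:
  R$67,000 × 14% = R$9,380
  R$12,000 × 28% = R$3,360
  R$39,000 × 39% = R$15,210
  → R$27,950
  Less energy credit R$8,000 → R$19,950

R$27,552 > R$19,950, so the minimum tax is the binding amount.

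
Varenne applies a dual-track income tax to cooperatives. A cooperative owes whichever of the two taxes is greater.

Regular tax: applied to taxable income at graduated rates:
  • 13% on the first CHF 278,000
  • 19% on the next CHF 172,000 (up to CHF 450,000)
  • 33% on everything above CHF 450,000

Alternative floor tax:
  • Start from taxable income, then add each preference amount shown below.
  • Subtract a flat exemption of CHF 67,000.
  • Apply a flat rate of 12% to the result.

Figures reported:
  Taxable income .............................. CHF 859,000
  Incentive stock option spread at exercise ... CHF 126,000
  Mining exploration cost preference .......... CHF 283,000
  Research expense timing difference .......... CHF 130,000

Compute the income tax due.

CHF 203,790

Alternative floor tax:
  Adjusted income: CHF 859,000 + CHF 126,000 + CHF 283,000 + CHF 130,000 = CHF 1,398,000
  Less exemption CHF 67,000 → base CHF 1,331,000
  CHF 1,331,000 × 12% = CHF 159,720

Regular tax:
  CHF 278,000 × 13% = CHF 36,140
  CHF 172,000 × 19% = CHF 32,680
  CHF 409,000 × 33% = CHF 134,970
  → CHF 203,790

CHF 203,790 > CHF 159,720, so the regular tax governs.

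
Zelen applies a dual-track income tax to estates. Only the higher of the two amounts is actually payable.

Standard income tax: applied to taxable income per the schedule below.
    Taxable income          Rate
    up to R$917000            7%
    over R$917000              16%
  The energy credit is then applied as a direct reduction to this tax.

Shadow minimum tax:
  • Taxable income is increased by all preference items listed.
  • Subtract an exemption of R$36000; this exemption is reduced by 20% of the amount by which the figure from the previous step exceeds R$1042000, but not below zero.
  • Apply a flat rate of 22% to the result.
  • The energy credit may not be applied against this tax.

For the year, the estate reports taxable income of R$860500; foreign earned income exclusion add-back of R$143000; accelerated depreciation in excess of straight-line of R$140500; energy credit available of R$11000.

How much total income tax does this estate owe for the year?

R$248248

Shadow minimum tax:
  Adjusted income: R$860500 + R$143000 + R$140500 = R$1144000
  Exemption: R$36000 − 20% × (R$1144000 − R$1042000) = R$36000 − R$20400 = R$15600
  Base: R$1144000 − R$15600 = R$1128400
  R$1128400 × 22% = R$248248

Standard income tax:
  R$860500 × 7% = R$60235
  Less energy credit R$11000 → R$49235

R$248248 > R$49235, so the shadow minimum tax is the binding amount.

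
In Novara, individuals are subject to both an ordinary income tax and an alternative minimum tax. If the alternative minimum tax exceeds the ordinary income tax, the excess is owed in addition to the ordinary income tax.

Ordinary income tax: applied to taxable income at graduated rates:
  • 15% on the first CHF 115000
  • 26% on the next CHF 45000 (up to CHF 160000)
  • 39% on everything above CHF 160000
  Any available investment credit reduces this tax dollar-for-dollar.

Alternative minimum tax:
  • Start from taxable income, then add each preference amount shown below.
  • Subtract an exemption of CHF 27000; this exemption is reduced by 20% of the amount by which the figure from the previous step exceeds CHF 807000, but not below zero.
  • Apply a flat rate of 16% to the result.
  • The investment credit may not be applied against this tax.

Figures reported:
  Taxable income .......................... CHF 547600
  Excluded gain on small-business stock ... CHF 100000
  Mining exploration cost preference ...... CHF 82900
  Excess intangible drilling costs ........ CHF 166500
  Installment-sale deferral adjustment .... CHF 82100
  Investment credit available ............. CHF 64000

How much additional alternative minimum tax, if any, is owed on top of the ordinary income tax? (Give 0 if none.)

Alternative minimum tax:
  Adjusted income: CHF 547600 + CHF 100000 + CHF 82900 + CHF 166500 + CHF 82100 = CHF 979100
  Exemption: 20% × (CHF 979100 − CHF 807000) = CHF 34420 ≥ CHF 27000, so the exemption is fully phased out
  Base: CHF 979100 − CHF 0 = CHF 979100
  CHF 979100 × 16% = CHF 156656

Ordinary income tax:
  CHF 115000 × 15% = CHF 17250
  CHF 45000 × 26% = CHF 11700
  CHF 387600 × 39% = CHF 151164
  → CHF 180114
  Less investment credit CHF 64000 → CHF 116114

Excess of alternative minimum tax over ordinary income tax: CHF 156656 − CHF 116114 = CHF 40542.

CHF 40542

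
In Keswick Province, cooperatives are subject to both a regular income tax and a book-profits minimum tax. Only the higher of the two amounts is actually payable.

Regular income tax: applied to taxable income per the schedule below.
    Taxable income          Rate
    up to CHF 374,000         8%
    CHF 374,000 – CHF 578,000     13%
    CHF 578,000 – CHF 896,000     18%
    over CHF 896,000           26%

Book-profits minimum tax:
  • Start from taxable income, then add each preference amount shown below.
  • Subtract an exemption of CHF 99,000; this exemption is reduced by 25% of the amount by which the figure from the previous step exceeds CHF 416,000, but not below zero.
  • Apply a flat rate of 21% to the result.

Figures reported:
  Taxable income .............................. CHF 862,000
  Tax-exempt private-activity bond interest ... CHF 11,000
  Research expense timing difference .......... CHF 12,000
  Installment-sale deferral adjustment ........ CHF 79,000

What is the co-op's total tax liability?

Regular income tax:
  CHF 374,000 × 8% = CHF 29,920
  CHF 204,000 × 13% = CHF 26,520
  CHF 284,000 × 18% = CHF 51,120
  → CHF 107,560

Book-profits minimum tax:
  Adjusted income: CHF 862,000 + CHF 11,000 + CHF 12,000 + CHF 79,000 = CHF 964,000
  Exemption: 25% × (CHF 964,000 − CHF 416,000) = CHF 137,000 ≥ CHF 99,000, so the exemption is fully phased out
  Base: CHF 964,000 − CHF 0 = CHF 964,000
  CHF 964,000 × 21% = CHF 202,440

CHF 202,440 > CHF 107,560, so the book-profits minimum tax is the binding amount.

CHF 202,440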